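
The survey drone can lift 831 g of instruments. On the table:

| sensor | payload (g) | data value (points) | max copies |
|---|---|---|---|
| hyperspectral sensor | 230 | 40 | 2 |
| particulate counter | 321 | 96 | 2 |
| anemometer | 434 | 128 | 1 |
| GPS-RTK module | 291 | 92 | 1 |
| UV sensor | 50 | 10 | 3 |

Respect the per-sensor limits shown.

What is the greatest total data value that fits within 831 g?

240

The ratio heuristic lands on particulate counter + GPS-RTK module + 3×UV sensor (218) but leaves 69 g idle.
Replace particulate counter and UV sensor with anemometer: the trade gains 22 net, giving 240 at 825 g.
The spare 6 g is too small for any remaining sensor, and no exchange beats 240.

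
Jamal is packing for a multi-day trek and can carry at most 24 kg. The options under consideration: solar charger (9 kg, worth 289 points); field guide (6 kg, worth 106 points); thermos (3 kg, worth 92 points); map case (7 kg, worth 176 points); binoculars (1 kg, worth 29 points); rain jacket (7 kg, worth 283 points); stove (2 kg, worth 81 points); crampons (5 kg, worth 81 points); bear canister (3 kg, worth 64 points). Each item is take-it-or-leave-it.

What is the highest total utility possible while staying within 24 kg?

809

By utility per kg: stove 40.50, rain jacket 40.43, solar charger 32.11, thermos 30.67 lead.
Filling by ratio: solar charger + thermos + binoculars + rain jacket + stove for 774, with 2 kg left unused.
The 1 kg tied up in binoculars is better spent on bear canister — total rises to 809 (24 kg).
Next best is solar charger + map case + binoculars + rain jacket at 777 (24 kg) — short by 32.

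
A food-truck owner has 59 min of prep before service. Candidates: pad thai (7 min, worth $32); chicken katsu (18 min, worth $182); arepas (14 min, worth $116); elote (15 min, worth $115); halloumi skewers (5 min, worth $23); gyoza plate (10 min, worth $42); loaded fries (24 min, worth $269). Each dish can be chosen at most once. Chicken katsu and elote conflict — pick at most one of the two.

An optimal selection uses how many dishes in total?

3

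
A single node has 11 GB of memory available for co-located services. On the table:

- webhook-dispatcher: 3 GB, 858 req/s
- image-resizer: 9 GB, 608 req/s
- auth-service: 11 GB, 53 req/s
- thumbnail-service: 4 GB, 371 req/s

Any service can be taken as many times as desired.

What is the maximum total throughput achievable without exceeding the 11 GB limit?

2574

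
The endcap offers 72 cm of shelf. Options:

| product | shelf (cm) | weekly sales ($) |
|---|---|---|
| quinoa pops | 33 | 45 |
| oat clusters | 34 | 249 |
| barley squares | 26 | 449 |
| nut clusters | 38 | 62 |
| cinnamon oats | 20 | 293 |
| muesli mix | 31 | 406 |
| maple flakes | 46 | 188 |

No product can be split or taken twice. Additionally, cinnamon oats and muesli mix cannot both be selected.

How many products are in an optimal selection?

Best achievable weekly sales is 855.
For example barley squares + muesli mix achieves it, using 57 cm.
Every optimal selection uses 2 products.

2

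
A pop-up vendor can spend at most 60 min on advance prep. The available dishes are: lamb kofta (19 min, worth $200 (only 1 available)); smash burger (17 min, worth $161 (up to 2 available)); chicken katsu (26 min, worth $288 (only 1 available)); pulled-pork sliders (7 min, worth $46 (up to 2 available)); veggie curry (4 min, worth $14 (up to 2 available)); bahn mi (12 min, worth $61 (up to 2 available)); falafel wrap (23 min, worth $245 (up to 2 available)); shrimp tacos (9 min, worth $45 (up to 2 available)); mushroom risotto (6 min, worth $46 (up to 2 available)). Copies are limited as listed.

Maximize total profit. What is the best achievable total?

Density check — chicken katsu 11.08, falafel wrap 10.65, lamb kofta 10.53, smash burger 9.47 are the best per min.
Greedy by ratio would take chicken katsu + veggie curry + falafel wrap + mushroom risotto: 59 min used, total 593.
The 33 min tied up in veggie curry and falafel wrap and mushroom risotto is better spent on 2×smash burger — total rises to 610 (60 min).
Nothing else within 60 min beats 610.

610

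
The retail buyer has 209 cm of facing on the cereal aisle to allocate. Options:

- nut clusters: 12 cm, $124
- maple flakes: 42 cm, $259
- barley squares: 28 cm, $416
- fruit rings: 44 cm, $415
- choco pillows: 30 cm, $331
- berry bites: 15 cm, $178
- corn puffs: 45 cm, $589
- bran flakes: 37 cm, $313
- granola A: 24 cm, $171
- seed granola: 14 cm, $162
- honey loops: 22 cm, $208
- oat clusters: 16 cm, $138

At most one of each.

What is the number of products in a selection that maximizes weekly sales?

Best achievable weekly sales is 2353.
nut clusters + barley squares + fruit rings + choco pillows + berry bites + corn puffs + seed granola + oat clusters hits 2353 at 204 cm.
Any selection reaching 2353 contains exactly 8 products.

8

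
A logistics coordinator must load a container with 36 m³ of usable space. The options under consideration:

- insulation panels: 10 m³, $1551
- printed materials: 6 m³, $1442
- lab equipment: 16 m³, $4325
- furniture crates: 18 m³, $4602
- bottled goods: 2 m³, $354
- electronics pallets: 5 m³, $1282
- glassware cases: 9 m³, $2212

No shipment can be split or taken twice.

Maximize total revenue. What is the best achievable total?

Density check — lab equipment 270.31, electronics pallets 256.40, furniture crates 255.67, glassware cases 245.78 are the best per m³.
A density-first pass picks printed materials + lab equipment + electronics pallets + glassware cases — 9261 at 36 m³.
A better packing is lab equipment + furniture crates + bottled goods: 36 m³, total 9281.

9281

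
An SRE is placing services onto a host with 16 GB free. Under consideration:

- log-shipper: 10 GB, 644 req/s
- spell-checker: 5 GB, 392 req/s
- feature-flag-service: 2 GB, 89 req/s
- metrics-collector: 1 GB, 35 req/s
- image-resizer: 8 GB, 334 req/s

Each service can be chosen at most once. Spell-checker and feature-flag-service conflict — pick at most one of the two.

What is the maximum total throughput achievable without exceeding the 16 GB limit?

Taking log-shipper + spell-checker + metrics-collector: 16 GB used, 1071 in throughput.

1071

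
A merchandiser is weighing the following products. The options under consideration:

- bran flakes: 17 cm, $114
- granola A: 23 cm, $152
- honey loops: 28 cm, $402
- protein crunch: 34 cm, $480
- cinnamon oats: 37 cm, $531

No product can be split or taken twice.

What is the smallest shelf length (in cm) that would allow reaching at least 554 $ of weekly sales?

Minimise cm subject to total weekly sales ≥ 554.
granola A + honey loops reaches 554 using 51 cm.
Below 51 cm the best achievable stays under 554.

51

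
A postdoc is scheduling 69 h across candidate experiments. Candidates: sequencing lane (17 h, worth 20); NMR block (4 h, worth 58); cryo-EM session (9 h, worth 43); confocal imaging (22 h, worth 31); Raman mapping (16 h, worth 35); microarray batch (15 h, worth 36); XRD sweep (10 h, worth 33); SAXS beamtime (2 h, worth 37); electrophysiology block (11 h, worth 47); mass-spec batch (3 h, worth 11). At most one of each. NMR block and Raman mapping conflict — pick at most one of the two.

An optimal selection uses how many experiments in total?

The maximum expected citations within 69 h is 274.
For example sequencing lane + NMR block + cryo-EM session + microarray batch + XRD sweep + SAXS beamtime + electrophysiology block achieves it, using 68 h.
All optima have 7 experiments.

7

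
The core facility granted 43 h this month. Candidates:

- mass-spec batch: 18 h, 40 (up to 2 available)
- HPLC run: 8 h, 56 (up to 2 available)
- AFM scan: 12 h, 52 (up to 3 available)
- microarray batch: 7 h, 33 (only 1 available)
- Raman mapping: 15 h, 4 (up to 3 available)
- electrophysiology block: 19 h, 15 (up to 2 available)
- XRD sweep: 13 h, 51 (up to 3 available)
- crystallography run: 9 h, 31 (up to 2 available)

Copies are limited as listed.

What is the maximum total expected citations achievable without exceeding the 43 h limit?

216

Density check — HPLC run 7.00, microarray batch 4.71, AFM scan 4.33, XRD sweep 3.92 are the best per h.
A density-first pass picks 2×HPLC run + AFM scan + microarray batch — 197 at 35 h.
Dropping microarray batch frees 7 h; slotting in AFM scan (12 h) lifts the total to 216 at 40 h.
That's the maximum — no swap from here does better than 216.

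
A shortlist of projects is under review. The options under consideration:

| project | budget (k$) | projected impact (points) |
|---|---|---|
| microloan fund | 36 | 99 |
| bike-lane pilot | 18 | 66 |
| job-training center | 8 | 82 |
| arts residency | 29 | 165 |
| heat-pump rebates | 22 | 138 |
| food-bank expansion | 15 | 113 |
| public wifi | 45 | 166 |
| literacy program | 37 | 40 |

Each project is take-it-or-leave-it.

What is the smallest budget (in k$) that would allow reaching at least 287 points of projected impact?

45

Look for the lowest-budget combination reaching 287.
job-training center + heat-pump rebates + food-bank expansion reaches 333 using 45 k$.
No combination under 45 k$ hits 287.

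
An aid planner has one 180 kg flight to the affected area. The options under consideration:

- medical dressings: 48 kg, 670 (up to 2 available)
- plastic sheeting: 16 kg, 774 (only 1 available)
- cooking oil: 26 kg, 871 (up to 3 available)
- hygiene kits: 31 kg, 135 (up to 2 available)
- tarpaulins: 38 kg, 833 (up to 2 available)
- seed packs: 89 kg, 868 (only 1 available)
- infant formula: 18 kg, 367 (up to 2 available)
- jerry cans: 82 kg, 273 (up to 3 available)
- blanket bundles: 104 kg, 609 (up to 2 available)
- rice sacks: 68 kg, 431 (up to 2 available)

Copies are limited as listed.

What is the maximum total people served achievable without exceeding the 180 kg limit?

5053

Taking plastic sheeting + 3×cooking oil + 2×tarpaulins: 170 kg used, 5053 in people served.
Nothing else within 180 kg beats 5053.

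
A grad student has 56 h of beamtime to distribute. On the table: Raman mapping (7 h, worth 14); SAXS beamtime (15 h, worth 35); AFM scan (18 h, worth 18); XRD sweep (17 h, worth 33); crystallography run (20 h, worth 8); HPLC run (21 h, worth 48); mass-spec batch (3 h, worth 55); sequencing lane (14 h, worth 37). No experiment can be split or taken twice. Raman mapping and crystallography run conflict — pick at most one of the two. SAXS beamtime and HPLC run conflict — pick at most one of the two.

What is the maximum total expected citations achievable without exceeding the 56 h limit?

Ranking by ratio (expected citations/h): mass-spec batch 18.33, sequencing lane 2.64, SAXS beamtime 2.33, HPLC run 2.29.
Best packing: Raman mapping + SAXS beamtime + XRD sweep + mass-spec batch + sequencing lane — 56 h, 174 total.
Every other selection either busts 56 h or breaks a pairing rule or fails to beat 174.

174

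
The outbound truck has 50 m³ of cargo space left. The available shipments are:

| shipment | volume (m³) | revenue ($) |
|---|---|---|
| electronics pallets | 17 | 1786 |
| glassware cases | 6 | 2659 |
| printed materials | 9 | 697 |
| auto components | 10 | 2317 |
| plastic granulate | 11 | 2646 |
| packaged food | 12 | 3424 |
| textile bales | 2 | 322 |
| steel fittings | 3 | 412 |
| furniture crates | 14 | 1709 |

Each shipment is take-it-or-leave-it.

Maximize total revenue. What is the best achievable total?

12065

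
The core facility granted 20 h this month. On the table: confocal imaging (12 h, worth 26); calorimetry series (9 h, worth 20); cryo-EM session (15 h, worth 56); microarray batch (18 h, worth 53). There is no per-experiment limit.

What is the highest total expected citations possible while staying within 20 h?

56

Ranking by ratio (expected citations/h): cryo-EM session 3.73, microarray batch 2.94, calorimetry series 2.22.
Best packing: cryo-EM session — 15 h, 56 total.
That's the maximum — no swap from here does better than 56.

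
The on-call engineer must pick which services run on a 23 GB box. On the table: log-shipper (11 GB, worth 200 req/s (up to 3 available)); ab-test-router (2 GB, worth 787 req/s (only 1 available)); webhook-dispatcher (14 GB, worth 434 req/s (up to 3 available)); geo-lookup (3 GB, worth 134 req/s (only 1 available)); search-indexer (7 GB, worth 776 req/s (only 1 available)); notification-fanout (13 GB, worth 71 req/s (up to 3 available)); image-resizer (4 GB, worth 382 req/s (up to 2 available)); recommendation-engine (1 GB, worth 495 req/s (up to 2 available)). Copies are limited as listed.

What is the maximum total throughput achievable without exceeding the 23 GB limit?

3451

Best packing: ab-test-router + geo-lookup + search-indexer + 2×image-resizer + 2×recommendation-engine — 22 GB, 3451 total.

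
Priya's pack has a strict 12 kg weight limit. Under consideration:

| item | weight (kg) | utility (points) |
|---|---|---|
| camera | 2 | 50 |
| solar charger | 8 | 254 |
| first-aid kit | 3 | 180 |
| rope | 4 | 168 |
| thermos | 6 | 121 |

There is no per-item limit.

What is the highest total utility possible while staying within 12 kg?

Best packing: 4×first-aid kit — 12 kg, 720 total.
No other feasible combination exceeds 720.

720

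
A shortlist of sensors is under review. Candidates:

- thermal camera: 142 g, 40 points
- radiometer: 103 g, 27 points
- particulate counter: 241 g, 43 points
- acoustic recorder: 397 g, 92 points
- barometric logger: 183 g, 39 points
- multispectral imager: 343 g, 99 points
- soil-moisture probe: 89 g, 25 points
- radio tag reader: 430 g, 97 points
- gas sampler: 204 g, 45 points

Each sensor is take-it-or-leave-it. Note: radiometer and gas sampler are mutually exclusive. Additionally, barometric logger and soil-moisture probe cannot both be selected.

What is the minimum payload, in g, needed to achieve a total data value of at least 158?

574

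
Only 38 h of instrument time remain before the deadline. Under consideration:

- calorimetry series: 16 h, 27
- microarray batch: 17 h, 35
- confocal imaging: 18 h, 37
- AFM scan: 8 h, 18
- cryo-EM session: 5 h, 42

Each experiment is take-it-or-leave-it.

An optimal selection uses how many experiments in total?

3

Best achievable expected citations is 104.
One optimal bundle: calorimetry series + microarray batch + cryo-EM session (38 h).
Every optimal selection uses 3 experiments.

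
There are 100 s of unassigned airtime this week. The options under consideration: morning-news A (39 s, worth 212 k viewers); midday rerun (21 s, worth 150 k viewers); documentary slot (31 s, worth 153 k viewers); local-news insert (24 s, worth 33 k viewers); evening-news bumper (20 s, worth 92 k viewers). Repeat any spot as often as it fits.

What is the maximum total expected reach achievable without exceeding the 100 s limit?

Taking the top-ratio spots first gives 4×midday rerun for 600 (84 s).
Replace midday rerun with documentary slot: the trade gains 3 net, giving 603 at 94 s.

603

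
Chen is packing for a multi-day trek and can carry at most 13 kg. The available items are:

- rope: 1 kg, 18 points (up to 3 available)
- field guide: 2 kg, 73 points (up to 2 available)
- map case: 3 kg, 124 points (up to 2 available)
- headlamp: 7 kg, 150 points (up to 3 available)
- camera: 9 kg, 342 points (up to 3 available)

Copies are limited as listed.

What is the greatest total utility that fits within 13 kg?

488

Greedy by ratio would take 3×rope + 2×field guide + 2×map case: 13 kg used, total 448.
The 9 kg tied up in 3×rope and 2×map case is better spent on camera — total rises to 488 (13 kg).
No other feasible combination exceeds 488.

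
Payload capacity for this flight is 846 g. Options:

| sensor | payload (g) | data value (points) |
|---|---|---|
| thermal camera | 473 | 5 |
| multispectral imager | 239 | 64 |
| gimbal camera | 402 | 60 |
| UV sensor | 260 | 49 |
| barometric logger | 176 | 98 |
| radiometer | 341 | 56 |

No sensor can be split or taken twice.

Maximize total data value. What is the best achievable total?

222

The ratio heuristic lands on multispectral imager + UV sensor + barometric logger (211) but leaves 171 g idle.
Replace UV sensor with gimbal camera: the trade gains 11 net, giving 222 at 817 g.
An exhaustive check of the 64 subsets confirms 222.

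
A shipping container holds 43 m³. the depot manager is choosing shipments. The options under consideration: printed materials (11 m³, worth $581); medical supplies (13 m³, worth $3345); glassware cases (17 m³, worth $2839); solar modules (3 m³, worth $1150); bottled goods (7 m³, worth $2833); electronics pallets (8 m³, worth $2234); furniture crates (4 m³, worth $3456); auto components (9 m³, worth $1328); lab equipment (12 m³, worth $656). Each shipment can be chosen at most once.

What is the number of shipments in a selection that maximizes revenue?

5

Optimal total is 13196.
For example medical supplies + bottled goods + electronics pallets + furniture crates + auto components achieves it, using 41 m³.
All optima have 5 shipments.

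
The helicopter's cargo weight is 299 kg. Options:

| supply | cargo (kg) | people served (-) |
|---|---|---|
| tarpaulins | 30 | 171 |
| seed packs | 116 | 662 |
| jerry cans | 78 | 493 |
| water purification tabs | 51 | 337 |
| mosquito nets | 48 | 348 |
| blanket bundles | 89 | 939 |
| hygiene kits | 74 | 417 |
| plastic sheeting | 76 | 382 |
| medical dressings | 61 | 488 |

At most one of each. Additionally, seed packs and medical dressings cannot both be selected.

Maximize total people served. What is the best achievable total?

2288

A density-first pass picks tarpaulins + water purification tabs + mosquito nets + blanket bundles + medical dressings — 2283 at 279 kg.
Replace medical dressings with jerry cans: the trade gains 5 net, giving 2288 at 296 kg.
An exhaustive check of the 512 subsets confirms 2288.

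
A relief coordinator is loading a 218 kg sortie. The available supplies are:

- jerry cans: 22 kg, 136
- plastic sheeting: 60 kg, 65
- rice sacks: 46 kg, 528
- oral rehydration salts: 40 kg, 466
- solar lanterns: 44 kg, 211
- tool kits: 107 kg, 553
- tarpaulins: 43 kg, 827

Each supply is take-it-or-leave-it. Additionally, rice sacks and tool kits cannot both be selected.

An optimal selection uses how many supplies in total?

The maximum people served within 218 kg is 2168.
For example jerry cans + rice sacks + oral rehydration salts + solar lanterns + tarpaulins achieves it, using 195 kg.
Any selection reaching 2168 contains exactly 5 supplies.

5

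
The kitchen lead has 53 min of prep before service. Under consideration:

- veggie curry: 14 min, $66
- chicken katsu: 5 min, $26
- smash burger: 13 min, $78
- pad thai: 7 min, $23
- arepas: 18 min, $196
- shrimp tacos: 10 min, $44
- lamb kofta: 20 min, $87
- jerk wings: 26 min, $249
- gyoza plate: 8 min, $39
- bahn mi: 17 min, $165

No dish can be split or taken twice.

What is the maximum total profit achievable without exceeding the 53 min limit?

484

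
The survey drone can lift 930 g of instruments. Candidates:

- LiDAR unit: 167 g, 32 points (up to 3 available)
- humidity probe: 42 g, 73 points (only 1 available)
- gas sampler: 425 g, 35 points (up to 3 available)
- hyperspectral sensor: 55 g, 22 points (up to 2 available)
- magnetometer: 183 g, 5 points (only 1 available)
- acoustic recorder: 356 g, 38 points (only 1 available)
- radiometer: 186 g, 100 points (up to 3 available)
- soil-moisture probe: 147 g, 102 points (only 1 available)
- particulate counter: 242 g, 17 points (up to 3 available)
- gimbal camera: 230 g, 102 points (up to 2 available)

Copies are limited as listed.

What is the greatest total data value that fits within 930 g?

521

Greedy by ratio would take humidity probe + 2×hyperspectral sensor + 3×radiometer + soil-moisture probe: 857 g used, total 519.
The 186 g tied up in radiometer is better spent on gimbal camera — total rises to 521 (901 g).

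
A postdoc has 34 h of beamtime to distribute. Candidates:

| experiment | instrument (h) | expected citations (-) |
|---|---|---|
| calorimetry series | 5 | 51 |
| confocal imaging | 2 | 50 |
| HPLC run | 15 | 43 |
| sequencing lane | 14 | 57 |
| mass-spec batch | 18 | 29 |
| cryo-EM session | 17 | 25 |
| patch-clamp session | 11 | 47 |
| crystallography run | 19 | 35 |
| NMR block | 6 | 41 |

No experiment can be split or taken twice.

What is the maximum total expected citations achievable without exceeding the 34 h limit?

205

The ratio heuristic lands on calorimetry series + confocal imaging + patch-clamp session + NMR block (189) but leaves 10 h idle.
Dropping NMR block frees 6 h; slotting in sequencing lane (14 h) lifts the total to 205 at 32 h.
That's the maximum — no swap from here does better than 205.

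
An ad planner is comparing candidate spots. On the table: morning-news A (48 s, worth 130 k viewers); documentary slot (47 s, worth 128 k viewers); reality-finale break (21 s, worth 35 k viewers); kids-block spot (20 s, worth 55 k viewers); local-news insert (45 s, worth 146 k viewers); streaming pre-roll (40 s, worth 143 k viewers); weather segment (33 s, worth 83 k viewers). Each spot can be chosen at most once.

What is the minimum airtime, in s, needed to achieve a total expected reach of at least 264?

85

Minimise s subject to total expected reach ≥ 264.
Taking local-news insert + streaming pre-roll gives 289 (≥ 264) for 85 s.
Below 85 s the best achievable stays under 264.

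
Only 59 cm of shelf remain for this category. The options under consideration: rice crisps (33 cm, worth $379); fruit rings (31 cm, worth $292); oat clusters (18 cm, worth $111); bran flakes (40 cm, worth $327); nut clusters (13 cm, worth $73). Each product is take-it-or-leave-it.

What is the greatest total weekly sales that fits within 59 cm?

The ratio ordering already packs tightly: rice crisps + oat clusters, 51 cm, 490.

490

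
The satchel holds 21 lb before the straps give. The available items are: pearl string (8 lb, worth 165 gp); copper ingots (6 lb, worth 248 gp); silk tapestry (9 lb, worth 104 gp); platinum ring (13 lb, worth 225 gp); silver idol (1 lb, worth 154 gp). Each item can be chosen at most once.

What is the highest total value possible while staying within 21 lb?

Greedy by ratio would take pearl string + copper ingots + silver idol: 15 lb used, total 567.
Dropping pearl string frees 8 lb; slotting in platinum ring (13 lb) lifts the total to 627 at 20 lb.
Nothing else within 21 lb beats 627.

627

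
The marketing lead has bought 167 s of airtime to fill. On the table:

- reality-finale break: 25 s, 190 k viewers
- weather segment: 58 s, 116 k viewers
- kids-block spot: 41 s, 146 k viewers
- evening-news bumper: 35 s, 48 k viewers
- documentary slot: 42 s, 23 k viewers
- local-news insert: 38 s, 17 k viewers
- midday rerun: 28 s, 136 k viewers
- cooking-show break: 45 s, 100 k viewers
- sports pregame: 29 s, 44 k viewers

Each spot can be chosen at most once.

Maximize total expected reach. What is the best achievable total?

588

Ranking by ratio (expected reach/s): reality-finale break 7.60, midday rerun 4.86, kids-block spot 3.56.
The ratio heuristic lands on reality-finale break + kids-block spot + midday rerun + cooking-show break (572) but leaves 28 s idle.
Replace cooking-show break with weather segment: the trade gains 16 net, giving 588 at 152 s.
The closest alternative, reality-finale break + kids-block spot + midday rerun + cooking-show break, reaches only 572.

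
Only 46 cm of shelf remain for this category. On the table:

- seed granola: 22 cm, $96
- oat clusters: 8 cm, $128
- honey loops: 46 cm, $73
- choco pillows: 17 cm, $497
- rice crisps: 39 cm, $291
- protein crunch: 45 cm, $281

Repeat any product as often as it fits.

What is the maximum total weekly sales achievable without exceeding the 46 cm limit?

1122

Best packing: oat clusters + 2×choco pillows — 42 cm, 1122 total.
No other feasible combination exceeds 1122.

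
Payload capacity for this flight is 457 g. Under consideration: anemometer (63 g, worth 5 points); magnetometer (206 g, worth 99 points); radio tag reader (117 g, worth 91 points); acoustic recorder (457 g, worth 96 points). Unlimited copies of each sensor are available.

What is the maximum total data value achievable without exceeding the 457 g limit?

Density check — radio tag reader 0.78, magnetometer 0.48, acoustic recorder 0.21 are the best per g.
A density-first pass picks anemometer + 3×radio tag reader — 278 at 414 g.
Replace anemometer and radio tag reader with magnetometer: the trade gains 3 net, giving 281 at 440 g.
Nothing else within 457 g beats 281.

281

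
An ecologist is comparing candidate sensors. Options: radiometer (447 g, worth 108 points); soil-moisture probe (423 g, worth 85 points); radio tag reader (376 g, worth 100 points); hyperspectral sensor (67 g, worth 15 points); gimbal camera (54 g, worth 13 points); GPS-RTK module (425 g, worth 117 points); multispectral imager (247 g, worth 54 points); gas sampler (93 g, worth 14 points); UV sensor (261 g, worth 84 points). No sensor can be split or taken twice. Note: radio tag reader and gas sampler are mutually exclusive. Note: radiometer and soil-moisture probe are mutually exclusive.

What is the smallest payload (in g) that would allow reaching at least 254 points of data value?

933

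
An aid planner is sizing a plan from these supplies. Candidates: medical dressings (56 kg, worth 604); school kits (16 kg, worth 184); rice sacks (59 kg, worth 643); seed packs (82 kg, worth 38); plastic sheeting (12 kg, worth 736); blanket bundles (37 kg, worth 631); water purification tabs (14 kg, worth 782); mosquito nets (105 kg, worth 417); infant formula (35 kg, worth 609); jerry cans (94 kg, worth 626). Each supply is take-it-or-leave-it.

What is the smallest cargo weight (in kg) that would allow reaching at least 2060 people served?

61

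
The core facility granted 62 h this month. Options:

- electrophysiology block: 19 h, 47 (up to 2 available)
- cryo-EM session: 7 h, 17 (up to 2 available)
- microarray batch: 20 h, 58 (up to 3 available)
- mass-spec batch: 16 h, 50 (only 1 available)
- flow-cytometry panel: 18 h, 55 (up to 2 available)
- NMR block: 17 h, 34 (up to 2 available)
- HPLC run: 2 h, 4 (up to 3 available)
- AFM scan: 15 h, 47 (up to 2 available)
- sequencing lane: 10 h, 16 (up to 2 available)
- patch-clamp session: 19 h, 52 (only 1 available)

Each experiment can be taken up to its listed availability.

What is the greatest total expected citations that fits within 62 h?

Greedy by ratio would take 2×cryo-EM session + mass-spec batch + HPLC run + 2×AFM scan: 62 h used, total 182.
Replace mass-spec batch and HPLC run with flow-cytometry panel: the trade gains 1 net, giving 183 at 62 h.
No other feasible combination exceeds 183.

183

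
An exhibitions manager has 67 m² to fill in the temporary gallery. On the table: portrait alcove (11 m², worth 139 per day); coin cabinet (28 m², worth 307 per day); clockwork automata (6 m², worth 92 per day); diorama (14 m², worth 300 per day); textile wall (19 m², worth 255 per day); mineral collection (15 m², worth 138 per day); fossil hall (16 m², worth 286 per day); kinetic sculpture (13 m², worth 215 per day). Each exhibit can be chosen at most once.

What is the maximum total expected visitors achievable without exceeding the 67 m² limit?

1072

Filling by ratio: portrait alcove + clockwork automata + diorama + fossil hall + kinetic sculpture for 1032, with 7 m² left unused.
The 13 m² tied up in kinetic sculpture is better spent on textile wall — total rises to 1072 (66 m²).
The closest alternative, diorama + textile wall + fossil hall + kinetic sculpture, reaches only 1056.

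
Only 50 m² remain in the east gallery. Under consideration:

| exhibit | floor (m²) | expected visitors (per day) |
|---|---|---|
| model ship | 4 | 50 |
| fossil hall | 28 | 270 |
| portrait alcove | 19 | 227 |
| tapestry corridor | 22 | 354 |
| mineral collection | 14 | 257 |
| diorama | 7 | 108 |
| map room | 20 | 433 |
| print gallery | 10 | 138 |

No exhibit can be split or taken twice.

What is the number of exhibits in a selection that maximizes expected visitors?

3

Best achievable expected visitors is 895.
One optimal bundle: tapestry corridor + diorama + map room (49 m²).
All optima have 3 exhibits.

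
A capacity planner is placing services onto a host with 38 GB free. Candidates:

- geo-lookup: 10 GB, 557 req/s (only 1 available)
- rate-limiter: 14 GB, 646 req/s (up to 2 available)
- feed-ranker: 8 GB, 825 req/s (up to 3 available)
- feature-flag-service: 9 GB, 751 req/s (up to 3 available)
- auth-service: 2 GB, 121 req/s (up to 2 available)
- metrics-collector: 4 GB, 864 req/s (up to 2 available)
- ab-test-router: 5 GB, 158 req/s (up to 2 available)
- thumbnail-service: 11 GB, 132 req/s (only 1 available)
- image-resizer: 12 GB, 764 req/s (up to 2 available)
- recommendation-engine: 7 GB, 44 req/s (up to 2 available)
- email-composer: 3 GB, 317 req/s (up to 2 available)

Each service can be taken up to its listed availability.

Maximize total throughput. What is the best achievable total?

The ratio ordering already packs tightly: 3×feed-ranker + 2×metrics-collector + 2×email-composer, 38 GB, 4837.

4837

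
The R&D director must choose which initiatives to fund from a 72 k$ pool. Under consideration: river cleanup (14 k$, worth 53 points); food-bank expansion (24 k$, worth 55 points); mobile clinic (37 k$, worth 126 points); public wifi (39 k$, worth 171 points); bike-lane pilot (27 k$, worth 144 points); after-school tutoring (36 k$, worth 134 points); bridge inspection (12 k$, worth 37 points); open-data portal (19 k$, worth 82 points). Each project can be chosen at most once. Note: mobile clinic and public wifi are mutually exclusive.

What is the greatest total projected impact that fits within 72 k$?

A density-first pass picks public wifi + bike-lane pilot — 315 at 66 k$.
Replace public wifi with river cleanup + bridge inspection + open-data portal: the trade gains 1 net, giving 316 at 72 k$.

316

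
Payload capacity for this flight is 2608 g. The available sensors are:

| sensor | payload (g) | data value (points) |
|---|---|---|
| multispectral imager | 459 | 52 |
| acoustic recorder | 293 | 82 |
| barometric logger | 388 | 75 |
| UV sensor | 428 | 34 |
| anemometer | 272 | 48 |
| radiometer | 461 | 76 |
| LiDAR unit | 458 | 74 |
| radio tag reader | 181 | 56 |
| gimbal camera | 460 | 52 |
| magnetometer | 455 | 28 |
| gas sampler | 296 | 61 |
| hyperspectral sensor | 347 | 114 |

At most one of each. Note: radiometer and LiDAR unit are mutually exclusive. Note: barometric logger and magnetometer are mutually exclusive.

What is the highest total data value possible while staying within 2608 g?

Density check — hyperspectral sensor 0.33, radio tag reader 0.31, acoustic recorder 0.28 are the best per g.
Greedy by ratio would take acoustic recorder + barometric logger + anemometer + radiometer + radio tag reader + gas sampler + hyperspectral sensor: 2238 g used, total 512.
Dropping anemometer frees 272 g; slotting in multispectral imager (459 g) lifts the total to 516 at 2425 g.

516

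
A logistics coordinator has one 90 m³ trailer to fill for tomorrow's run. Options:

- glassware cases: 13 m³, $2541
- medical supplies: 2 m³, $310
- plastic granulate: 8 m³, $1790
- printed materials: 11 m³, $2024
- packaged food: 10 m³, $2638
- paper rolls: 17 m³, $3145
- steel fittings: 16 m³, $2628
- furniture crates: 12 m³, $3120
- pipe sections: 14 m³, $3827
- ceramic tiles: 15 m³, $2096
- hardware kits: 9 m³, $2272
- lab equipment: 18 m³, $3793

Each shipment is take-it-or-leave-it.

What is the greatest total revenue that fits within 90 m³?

The ratio heuristic lands on glassware cases + medical supplies + plastic granulate + packaged food + furniture crates + pipe sections + hardware kits + lab equipment (20291) but leaves 4 m³ idle.
Dropping glassware cases frees 13 m³; slotting in paper rolls (17 m³) lifts the total to 20895 at 90 m³.

20895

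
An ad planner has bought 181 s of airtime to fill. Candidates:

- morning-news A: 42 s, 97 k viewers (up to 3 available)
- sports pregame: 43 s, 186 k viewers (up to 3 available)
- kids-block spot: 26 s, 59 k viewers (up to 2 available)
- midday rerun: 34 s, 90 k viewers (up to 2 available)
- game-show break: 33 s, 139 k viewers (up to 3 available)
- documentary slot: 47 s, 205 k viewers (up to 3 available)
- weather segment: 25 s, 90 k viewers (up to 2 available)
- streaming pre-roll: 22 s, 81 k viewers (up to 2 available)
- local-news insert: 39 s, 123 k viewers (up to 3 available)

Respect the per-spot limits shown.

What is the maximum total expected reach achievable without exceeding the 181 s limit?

782

By expected reach per s: documentary slot 4.36, sports pregame 4.33, game-show break 4.21, streaming pre-roll 3.68 lead.
Greedy by ratio would take game-show break + 3×documentary slot: 174 s used, total 754.
The 80 s tied up in game-show break and documentary slot is better spent on 2×sports pregame — total rises to 782 (180 s).
No other feasible combination exceeds 782.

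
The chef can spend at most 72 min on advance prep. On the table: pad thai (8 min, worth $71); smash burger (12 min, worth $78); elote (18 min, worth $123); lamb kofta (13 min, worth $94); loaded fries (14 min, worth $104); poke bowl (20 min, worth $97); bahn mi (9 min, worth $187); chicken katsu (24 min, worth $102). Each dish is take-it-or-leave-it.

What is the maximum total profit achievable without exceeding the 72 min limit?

Greedy by ratio would take pad thai + elote + lamb kofta + loaded fries + bahn mi: 62 min used, total 579.
Dropping pad thai frees 8 min; slotting in smash burger (12 min) lifts the total to 586 at 66 min.
The spare 6 min is too small for any remaining dish, and no exchange beats 586.

586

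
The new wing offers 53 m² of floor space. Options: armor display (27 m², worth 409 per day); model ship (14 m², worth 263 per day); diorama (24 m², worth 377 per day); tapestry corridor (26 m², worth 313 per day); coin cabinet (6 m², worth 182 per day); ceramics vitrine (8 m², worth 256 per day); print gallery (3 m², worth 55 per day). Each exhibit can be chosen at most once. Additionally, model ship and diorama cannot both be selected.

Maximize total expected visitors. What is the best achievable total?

Greedy by ratio would take model ship + coin cabinet + ceramics vitrine + print gallery: 31 m² used, total 756.
Dropping coin cabinet frees 6 m²; slotting in armor display (27 m²) lifts the total to 983 at 52 m².

983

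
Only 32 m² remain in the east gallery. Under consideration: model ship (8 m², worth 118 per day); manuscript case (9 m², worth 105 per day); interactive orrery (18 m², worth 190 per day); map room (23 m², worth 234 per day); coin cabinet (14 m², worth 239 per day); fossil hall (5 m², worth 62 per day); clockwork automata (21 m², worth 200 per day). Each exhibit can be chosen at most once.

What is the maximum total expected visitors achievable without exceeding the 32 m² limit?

462

The ratio heuristic lands on model ship + coin cabinet + fossil hall (419) but leaves 5 m² idle.
The 5 m² tied up in fossil hall is better spent on manuscript case — total rises to 462 (31 m²).
Next best is interactive orrery + coin cabinet at 429 (32 m²) — short by 33.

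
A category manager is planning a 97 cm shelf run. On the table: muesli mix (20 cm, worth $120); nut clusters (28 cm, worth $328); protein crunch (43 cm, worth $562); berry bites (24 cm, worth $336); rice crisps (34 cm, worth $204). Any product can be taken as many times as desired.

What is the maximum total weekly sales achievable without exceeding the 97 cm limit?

1344

The ratio ordering already packs tightly: 4×berry bites, 96 cm, 1344.
Every other selection either busts 97 cm or fails to beat 1344.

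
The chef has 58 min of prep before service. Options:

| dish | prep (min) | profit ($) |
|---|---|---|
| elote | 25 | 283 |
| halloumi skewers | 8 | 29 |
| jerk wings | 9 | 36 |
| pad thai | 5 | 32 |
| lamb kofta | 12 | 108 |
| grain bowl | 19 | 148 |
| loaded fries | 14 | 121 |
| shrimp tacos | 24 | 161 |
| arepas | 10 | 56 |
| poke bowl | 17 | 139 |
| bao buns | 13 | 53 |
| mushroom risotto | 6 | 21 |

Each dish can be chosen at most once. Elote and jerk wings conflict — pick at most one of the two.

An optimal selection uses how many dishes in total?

Optimal total is 552.
For example elote + grain bowl + loaded fries achieves it, using 58 min.
Every optimal selection uses 3 dishes.

3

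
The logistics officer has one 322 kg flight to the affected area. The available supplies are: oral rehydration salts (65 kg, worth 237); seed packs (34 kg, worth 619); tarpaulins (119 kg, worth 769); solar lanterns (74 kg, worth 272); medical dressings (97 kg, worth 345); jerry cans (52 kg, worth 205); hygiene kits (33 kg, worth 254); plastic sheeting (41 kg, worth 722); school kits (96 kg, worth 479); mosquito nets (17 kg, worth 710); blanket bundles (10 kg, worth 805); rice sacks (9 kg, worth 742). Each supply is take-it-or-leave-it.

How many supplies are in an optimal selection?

The maximum people served within 322 kg is 4826.
For example seed packs + tarpaulins + jerry cans + hygiene kits + plastic sheeting + mosquito nets + blanket bundles + rice sacks achieves it, using 315 kg.
All optima have 8 supplies.

8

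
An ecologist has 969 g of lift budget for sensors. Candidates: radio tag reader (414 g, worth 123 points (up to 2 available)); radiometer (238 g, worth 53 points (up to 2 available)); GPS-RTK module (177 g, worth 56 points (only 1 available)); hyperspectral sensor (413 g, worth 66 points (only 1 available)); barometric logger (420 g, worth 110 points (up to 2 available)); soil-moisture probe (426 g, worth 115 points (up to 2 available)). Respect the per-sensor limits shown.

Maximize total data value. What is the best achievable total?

246

Greedy by ratio would take radio tag reader + radiometer + GPS-RTK module: 829 g used, total 232.
Dropping radiometer and GPS-RTK module frees 415 g; slotting in radio tag reader (414 g) lifts the total to 246 at 828 g.
Every other selection either busts 969 g or exceeds an availability limit or fails to beat 246.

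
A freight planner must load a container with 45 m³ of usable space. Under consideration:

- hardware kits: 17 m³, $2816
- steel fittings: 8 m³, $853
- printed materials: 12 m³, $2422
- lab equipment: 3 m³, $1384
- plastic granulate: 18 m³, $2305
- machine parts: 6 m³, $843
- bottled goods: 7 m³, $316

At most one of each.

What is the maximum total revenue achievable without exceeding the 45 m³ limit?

Density check — lab equipment 461.33, printed materials 201.83, hardware kits 165.65, machine parts 140.50 are the best per m³.
The ratio ordering already packs tightly: hardware kits + printed materials + lab equipment + machine parts + bottled goods, 45 m³, 7781.
No other feasible combination exceeds 7781.

7781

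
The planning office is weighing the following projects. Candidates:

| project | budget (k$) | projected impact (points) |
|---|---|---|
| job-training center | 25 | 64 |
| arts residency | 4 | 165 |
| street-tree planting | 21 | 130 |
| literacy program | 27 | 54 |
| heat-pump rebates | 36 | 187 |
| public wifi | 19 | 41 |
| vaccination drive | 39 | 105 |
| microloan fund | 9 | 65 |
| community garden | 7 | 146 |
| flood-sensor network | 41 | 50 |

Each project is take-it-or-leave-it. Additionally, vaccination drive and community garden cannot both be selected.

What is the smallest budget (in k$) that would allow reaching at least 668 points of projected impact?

Minimise k$ subject to total projected impact ≥ 668.
arts residency + street-tree planting + heat-pump rebates + microloan fund + community garden: 693 projected impact at 77 k$.
Below 77 k$ the best achievable stays under 668.

77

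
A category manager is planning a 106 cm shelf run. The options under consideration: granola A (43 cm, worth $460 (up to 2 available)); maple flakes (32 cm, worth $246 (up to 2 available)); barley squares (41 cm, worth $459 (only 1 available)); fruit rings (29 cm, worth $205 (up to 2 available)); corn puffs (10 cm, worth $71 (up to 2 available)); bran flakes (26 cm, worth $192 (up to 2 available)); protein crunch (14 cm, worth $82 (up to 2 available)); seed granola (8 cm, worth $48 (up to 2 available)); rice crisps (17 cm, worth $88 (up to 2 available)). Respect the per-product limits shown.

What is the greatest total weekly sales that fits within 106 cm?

Filling by ratio: granola A + barley squares + 2×corn puffs for 1061, with 2 cm left unused.
Replace barley squares with granola A: the trade gains 1 net, giving 1062 at 106 cm.

1062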